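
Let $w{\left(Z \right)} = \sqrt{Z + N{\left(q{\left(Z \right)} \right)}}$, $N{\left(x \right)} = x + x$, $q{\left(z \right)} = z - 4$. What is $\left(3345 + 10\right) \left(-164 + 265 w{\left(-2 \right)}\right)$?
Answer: $-550220 + 889075 i \sqrt{14} \approx -5.5022 \cdot 10^{5} + 3.3266 \cdot 10^{6} i$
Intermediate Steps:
$q{\left(z \right)} = -4 + z$
$N{\left(x \right)} = 2 x$
$w{\left(Z \right)} = \sqrt{-8 + 3 Z}$ ($w{\left(Z \right)} = \sqrt{Z + 2 \left(-4 + Z\right)} = \sqrt{Z + \left(-8 + 2 Z\right)} = \sqrt{-8 + 3 Z}$)
$\left(3345 + 10\right) \left(-164 + 265 w{\left(-2 \right)}\right) = \left(3345 + 10\right) \left(-164 + 265 \sqrt{-8 + 3 \left(-2\right)}\right) = 3355 \left(-164 + 265 \sqrt{-8 - 6}\right) = 3355 \left(-164 + 265 \sqrt{-14}\right) = 3355 \left(-164 + 265 i \sqrt{14}\right) = -550220 + 889075 i \sqrt{14}$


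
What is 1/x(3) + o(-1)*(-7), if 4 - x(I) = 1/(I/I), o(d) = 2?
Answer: -41/3 ≈ -13.667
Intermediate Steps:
x(I) = 3 (x(I) = 4 - 1/(I/I) = 4 - 1/1 = 4 - 1*1 = 4 - 1 = 3)
1/x(3) + o(-1)*(-7) = 1/3 + 2*(-7) = ⅓ - 14 = -41/3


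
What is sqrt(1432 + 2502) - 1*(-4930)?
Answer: 4930 + sqrt(3934) ≈ 4992.7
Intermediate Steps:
sqrt(1432 + 2502) - 1*(-4930) = sqrt(3934) + 4930 = 4930 + sqrt(3934)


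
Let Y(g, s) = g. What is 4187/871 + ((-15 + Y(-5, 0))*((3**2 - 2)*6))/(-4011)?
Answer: 834557/166361 ≈ 5.0165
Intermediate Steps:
4187/871 + ((-15 + Y(-5, 0))*((3**2 - 2)*6))/(-4011) = 4187/871 + ((-15 - 5)*((3**2 - 2)*6))/(-4011) = 4187*(1/871) - 20*(9 - 2)*6*(-1/4011) = 4187/871 - 140*6*(-1/4011) = 4187/871 - 20*42*(-1/4011) = 4187/871 - 840*(-1/4011) = 4187/871 + 40/191 = 834557/166361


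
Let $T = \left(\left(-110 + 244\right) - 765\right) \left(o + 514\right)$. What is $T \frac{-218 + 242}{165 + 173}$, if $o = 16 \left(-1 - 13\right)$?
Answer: $- \frac{2195880}{169} \approx -12993.0$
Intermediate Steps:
$o = -224$ ($o = 16 \left(-14\right) = -224$)
$T = -182990$ ($T = \left(\left(-110 + 244\right) - 765\right) \left(-224 + 514\right) = \left(134 - 765\right) 290 = \left(-631\right) 290 = -182990$)
$T \frac{-218 + 242}{165 + 173} = - 182990 \frac{-218 + 242}{165 + 173} = - 182990 \cdot \frac{24}{338} = - 182990 \cdot 24 \cdot \frac{1}{338} = \left(-182990\right) \frac{12}{169} = - \frac{2195880}{169}$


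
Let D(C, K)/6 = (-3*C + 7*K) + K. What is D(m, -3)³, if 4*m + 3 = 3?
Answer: -2985984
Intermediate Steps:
m = 0 (m = -¾ + (¼)*3 = -¾ + ¾ = 0)
D(C, K) = -18*C + 48*K (D(C, K) = 6*((-3*C + 7*K) + K) = 6*(-3*C + 8*K) = -18*C + 48*K)
D(m, -3)³ = (-18*0 + 48*(-3))³ = (0 - 144)³ = (-144)³ = -2985984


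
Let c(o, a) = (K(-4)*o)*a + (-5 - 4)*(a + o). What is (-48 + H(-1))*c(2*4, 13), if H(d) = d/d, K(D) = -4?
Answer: 28435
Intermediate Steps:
c(o, a) = -9*a - 9*o - 4*a*o (c(o, a) = (-4*o)*a + (-5 - 4)*(a + o) = -4*a*o - 9*(a + o) = -4*a*o + (-9*a - 9*o) = -9*a - 9*o - 4*a*o)
H(d) = 1
(-48 + H(-1))*c(2*4, 13) = (-48 + 1)*(-9*13 - 18*4 - 4*13*2*4) = -47*(-117 - 9*8 - 4*13*8) = -47*(-117 - 72 - 416) = -47*(-605) = 28435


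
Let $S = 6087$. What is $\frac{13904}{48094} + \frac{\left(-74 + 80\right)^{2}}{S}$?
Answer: $\frac{14394172}{48791363} \approx 0.29501$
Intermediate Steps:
$\frac{13904}{48094} + \frac{\left(-74 + 80\right)^{2}}{S} = \frac{13904}{48094} + \frac{\left(-74 + 80\right)^{2}}{6087} = 13904 \cdot \frac{1}{48094} + 6^{2} \cdot \frac{1}{6087} = \frac{6952}{24047} + 36 \cdot \frac{1}{6087} = \frac{6952}{24047} + \frac{12}{2029} = \frac{14394172}{48791363}$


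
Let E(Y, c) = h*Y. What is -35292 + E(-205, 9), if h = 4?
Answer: -36112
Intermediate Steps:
E(Y, c) = 4*Y
-35292 + E(-205, 9) = -35292 + 4*(-205) = -35292 - 820 = -36112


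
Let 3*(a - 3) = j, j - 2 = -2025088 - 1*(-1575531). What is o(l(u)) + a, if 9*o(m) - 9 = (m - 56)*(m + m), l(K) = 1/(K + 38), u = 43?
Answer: -8848363939/59049 ≈ -1.4985e+5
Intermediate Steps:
l(K) = 1/(38 + K)
j = -449555 (j = 2 + (-2025088 - 1*(-1575531)) = 2 + (-2025088 + 1575531) = 2 - 449557 = -449555)
o(m) = 1 + 2*m*(-56 + m)/9 (o(m) = 1 + ((m - 56)*(m + m))/9 = 1 + ((-56 + m)*(2*m))/9 = 1 + (2*m*(-56 + m))/9 = 1 + 2*m*(-56 + m)/9)
a = -449546/3 (a = 3 + (⅓)*(-449555) = 3 - 449555/3 = -449546/3 ≈ -1.4985e+5)
o(l(u)) + a = (1 - 112/(9*(38 + 43)) + 2*(1/(38 + 43))²/9) - 449546/3 = (1 - 112/9/81 + 2*(1/81)²/9) - 449546/3 = (1 - 112/9*1/81 + 2*(1/81)²/9) - 449546/3 = (1 - 112/729 + (2/9)*(1/6561)) - 449546/3 = (1 - 112/729 + 2/59049) - 449546/3 = 49979/59049 - 449546/3 = -8848363939/59049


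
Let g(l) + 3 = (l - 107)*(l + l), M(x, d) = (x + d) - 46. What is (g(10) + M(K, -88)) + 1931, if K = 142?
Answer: -4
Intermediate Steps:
M(x, d) = -46 + d + x (M(x, d) = (d + x) - 46 = -46 + d + x)
g(l) = -3 + 2*l*(-107 + l) (g(l) = -3 + (l - 107)*(l + l) = -3 + (-107 + l)*(2*l) = -3 + 2*l*(-107 + l))
(g(10) + M(K, -88)) + 1931 = ((-3 - 214*10 + 2*10²) + (-46 - 88 + 142)) + 1931 = ((-3 - 2140 + 2*100) + 8) + 1931 = ((-3 - 2140 + 200) + 8) + 1931 = (-1943 + 8) + 1931 = -1935 + 1931 = -4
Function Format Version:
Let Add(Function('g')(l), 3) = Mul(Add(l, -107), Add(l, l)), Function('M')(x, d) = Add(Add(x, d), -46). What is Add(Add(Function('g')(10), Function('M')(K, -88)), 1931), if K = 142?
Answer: -4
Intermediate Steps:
Function('M')(x, d) = Add(-46, d, x) (Function('M')(x, d) = Add(Add(d, x), -46) = Add(-46, d, x))
Function('g')(l) = Add(-3, Mul(2, l, Add(-107, l))) (Function('g')(l) = Add(-3, Mul(Add(l, -107), Add(l, l))) = Add(-3, Mul(Add(-107, l), Mul(2, l))) = Add(-3, Mul(2, l, Add(-107, l))))
Add(Add(Function('g')(10), Function('M')(K, -88)), 1931) = Add(Add(Add(-3, Mul(-214, 10), Mul(2, Pow(10, 2))), Add(-46, -88, 142)), 1931) = Add(Add(Add(-3, -2140, Mul(2, 100)), 8), 1931) = Add(Add(Add(-3, -2140, 200), 8), 1931) = Add(Add(-1943, 8), 1931) = Add(-1935, 1931) = -4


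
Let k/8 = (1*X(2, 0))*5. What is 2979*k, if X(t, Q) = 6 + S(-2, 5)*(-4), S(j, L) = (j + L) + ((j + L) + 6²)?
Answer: -19303920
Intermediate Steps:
S(j, L) = 36 + 2*L + 2*j (S(j, L) = (L + j) + ((L + j) + 36) = (L + j) + (36 + L + j) = 36 + 2*L + 2*j)
X(t, Q) = -162 (X(t, Q) = 6 + (36 + 2*5 + 2*(-2))*(-4) = 6 + (36 + 10 - 4)*(-4) = 6 + 42*(-4) = 6 - 168 = -162)
k = -6480 (k = 8*((1*(-162))*5) = 8*(-162*5) = 8*(-810) = -6480)
2979*k = 2979*(-6480) = -19303920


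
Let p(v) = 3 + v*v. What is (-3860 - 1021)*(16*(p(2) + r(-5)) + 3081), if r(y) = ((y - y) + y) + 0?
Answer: -15194553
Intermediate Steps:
r(y) = y (r(y) = (0 + y) + 0 = y + 0 = y)
p(v) = 3 + v**2
(-3860 - 1021)*(16*(p(2) + r(-5)) + 3081) = (-3860 - 1021)*(16*((3 + 2**2) - 5) + 3081) = -4881*(16*((3 + 4) - 5) + 3081) = -4881*(16*(7 - 5) + 3081) = -4881*(16*2 + 3081) = -4881*(32 + 3081) = -4881*3113 = -15194553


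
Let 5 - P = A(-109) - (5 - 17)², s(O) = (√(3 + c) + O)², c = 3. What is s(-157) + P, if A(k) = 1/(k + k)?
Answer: 5407273/218 - 314*√6 ≈ 24035.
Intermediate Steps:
A(k) = 1/(2*k)
s(O) = (O + √6)² (s(O) = (√(3 + 3) + O)² = (√6 + O)² = (O + √6)²)
P = 32483/218 (P = 5 - ((½)/(-109) - (5 - 17)²) = 5 - ((½)*(-1/109) - 1*(-12)²) = 5 - (-1/218 - 1*144) = 5 - (-1/218 - 144) = 5 - 1*(-31393/218) = 5 + 31393/218 = 32483/218 ≈ 149.00)
s(-157) + P = (-157 + √6)² + 32483/218 = 32483/218 + (-157 + √6)²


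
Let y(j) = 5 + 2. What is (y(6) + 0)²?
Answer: 49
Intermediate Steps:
y(j) = 7
(y(6) + 0)² = (7 + 0)² = 7² = 49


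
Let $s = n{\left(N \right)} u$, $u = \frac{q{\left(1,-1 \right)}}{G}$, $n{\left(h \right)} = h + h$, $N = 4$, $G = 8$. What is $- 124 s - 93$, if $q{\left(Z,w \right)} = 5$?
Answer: $-713$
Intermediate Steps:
$n{\left(h \right)} = 2 h$
$u = \frac{5}{8} \approx 0.625$
$s = 5$ ($s = 2 \cdot 4 \cdot \frac{5}{8} = 8 \cdot \frac{5}{8} = 5$)
$- 124 s - 93 = \left(-124\right) 5 - 93 = -620 - 93 = -713$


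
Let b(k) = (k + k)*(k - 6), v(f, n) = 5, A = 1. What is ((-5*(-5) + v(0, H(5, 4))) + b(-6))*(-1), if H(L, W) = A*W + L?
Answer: -174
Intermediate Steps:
H(L, W) = L + W (H(L, W) = 1*W + L = W + L = L + W)
b(k) = 2*k*(-6 + k) (b(k) = (2*k)*(-6 + k) = 2*k*(-6 + k))
((-5*(-5) + v(0, H(5, 4))) + b(-6))*(-1) = ((-5*(-5) + 5) + 2*(-6)*(-6 - 6))*(-1) = ((25 + 5) + 2*(-6)*(-12))*(-1) = (30 + 144)*(-1) = 174*(-1) = -174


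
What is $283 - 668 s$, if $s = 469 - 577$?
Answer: $72427$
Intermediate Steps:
$s = -108$ ($s = 469 - 577 = -108$)
$283 - 668 s = 283 - -72144 = 283 + 72144 = 72427$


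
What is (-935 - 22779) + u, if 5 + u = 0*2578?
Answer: -23719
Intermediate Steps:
u = -5 (u = -5 + 0*2578 = -5 + 0 = -5)
(-935 - 22779) + u = (-935 - 22779) - 5 = -23714 - 5 = -23719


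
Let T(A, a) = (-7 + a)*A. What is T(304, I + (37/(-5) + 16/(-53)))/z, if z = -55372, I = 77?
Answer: -1254684/3668395 ≈ -0.34203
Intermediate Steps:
T(A, a) = A*(-7 + a)
T(304, I + (37/(-5) + 16/(-53)))/z = (304*(-7 + (77 + (37/(-5) + 16/(-53)))))/(-55372) = (304*(-7 + (77 + (37*(-⅕) + 16*(-1/53)))))*(-1/55372) = (304*(-7 + (77 + (-37/5 - 16/53))))*(-1/55372) = (304*(-7 + (77 - 2041/265)))*(-1/55372) = (304*(-7 + 18364/265))*(-1/55372) = (304*(16509/265))*(-1/55372) = (5018736/265)*(-1/55372) = -1254684/3668395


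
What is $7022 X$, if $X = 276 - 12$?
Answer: $1853808$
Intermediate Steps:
$X = 264$ ($X = 276 - 12 = 264$)
$7022 X = 7022 \cdot 264 = 1853808$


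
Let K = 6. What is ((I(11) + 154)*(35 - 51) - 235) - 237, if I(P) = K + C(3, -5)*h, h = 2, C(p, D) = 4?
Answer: -3160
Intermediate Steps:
I(P) = 14 (I(P) = 6 + 4*2 = 6 + 8 = 14)
((I(11) + 154)*(35 - 51) - 235) - 237 = ((14 + 154)*(35 - 51) - 235) - 237 = (168*(-16) - 235) - 237 = (-2688 - 235) - 237 = -2923 - 237 = -3160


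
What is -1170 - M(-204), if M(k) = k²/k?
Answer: -966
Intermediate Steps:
M(k) = k
-1170 - M(-204) = -1170 - 1*(-204) = -1170 + 204 = -966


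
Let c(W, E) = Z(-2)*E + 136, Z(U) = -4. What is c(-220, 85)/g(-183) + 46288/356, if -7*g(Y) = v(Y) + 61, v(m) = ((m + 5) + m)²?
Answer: 107779114/828857 ≈ 130.03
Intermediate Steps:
v(m) = (5 + 2*m)² (v(m) = ((5 + m) + m)² = (5 + 2*m)²)
c(W, E) = 136 - 4*E (c(W, E) = -4*E + 136 = 136 - 4*E)
g(Y) = -61/7 - (5 + 2*Y)²/7 (g(Y) = -((5 + 2*Y)² + 61)/7 = -(61 + (5 + 2*Y)²)/7 = -61/7 - (5 + 2*Y)²/7)
c(-220, 85)/g(-183) + 46288/356 = (136 - 4*85)/(-61/7 - (5 + 2*(-183))²/7) + 46288/356 = (136 - 340)/(-61/7 - (5 - 366)²/7) + 46288*(1/356) = -204/(-61/7 - ⅐*(-361)²) + 11572/89 = -204/(-61/7 - ⅐*130321) + 11572/89 = -204/(-61/7 - 130321/7) + 11572/89 = -204/(-18626) + 11572/89 = -204*(-1/18626) + 11572/89 = 102/9313 + 11572/89 = 107779114/828857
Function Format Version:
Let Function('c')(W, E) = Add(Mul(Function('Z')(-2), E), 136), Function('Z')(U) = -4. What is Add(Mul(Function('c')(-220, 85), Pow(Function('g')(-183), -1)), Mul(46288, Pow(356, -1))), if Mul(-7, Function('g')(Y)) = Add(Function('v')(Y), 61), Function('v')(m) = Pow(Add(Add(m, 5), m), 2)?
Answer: Rational(107779114, 828857) ≈ 130.03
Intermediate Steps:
Function('v')(m) = Pow(Add(5, Mul(2, m)), 2) (Function('v')(m) = Pow(Add(Add(5, m), m), 2) = Pow(Add(5, Mul(2, m)), 2))
Function('c')(W, E) = Add(136, Mul(-4, E)) (Function('c')(W, E) = Add(Mul(-4, E), 136) = Add(136, Mul(-4, E)))
Function('g')(Y) = Add(Rational(-61, 7), Mul(Rational(-1, 7), Pow(Add(5, Mul(2, Y)), 2))) (Function('g')(Y) = Mul(Rational(-1, 7), Add(Pow(Add(5, Mul(2, Y)), 2), 61)) = Mul(Rational(-1, 7), Add(61, Pow(Add(5, Mul(2, Y)), 2))) = Add(Rational(-61, 7), Mul(Rational(-1, 7), Pow(Add(5, Mul(2, Y)), 2))))
Add(Mul(Function('c')(-220, 85), Pow(Function('g')(-183), -1)), Mul(46288, Pow(356, -1))) = Add(Mul(Add(136, Mul(-4, 85)), Pow(Add(Rational(-61, 7), Mul(Rational(-1, 7), Pow(Add(5, Mul(2, -183)), 2))), -1)), Mul(46288, Pow(356, -1))) = Add(Mul(Add(136, -340), Pow(Add(Rational(-61, 7), Mul(Rational(-1, 7), Pow(Add(5, -366), 2))), -1)), Mul(46288, Rational(1, 356))) = Add(Mul(-204, Pow(Add(Rational(-61, 7), Mul(Rational(-1, 7), Pow(-361, 2))), -1)), Rational(11572, 89)) = Add(Mul(-204, Pow(Add(Rational(-61, 7), Mul(Rational(-1, 7), 130321)), -1)), Rational(11572, 89)) = Add(Mul(-204, Pow(Add(Rational(-61, 7), Rational(-130321, 7)), -1)), Rational(11572, 89)) = Add(Mul(-204, Pow(-18626, -1)), Rational(11572, 89)) = Add(Mul(-204, Rational(-1, 18626)), Rational(11572, 89)) = Add(Rational(102, 9313), Rational(11572, 89)) = Rational(107779114, 828857)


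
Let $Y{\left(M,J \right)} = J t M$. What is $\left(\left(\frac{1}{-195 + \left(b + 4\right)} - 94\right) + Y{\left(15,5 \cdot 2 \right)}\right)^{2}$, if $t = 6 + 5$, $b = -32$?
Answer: $\frac{120399978169}{49729} \approx 2.4211 \cdot 10^{6}$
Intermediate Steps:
$t = 11$
$Y{\left(M,J \right)} = 11 J M$ ($Y{\left(M,J \right)} = J 11 M = 11 J M$)
$\left(\left(\frac{1}{-195 + \left(b + 4\right)} - 94\right) + Y{\left(15,5 \cdot 2 \right)}\right)^{2} = \left(\left(\frac{1}{-195 + \left(-32 + 4\right)} - 94\right) + 11 \cdot 5 \cdot 2 \cdot 15\right)^{2} = \left(\left(\frac{1}{-195 - 28} - 94\right) + 11 \cdot 10 \cdot 15\right)^{2} = \left(\left(\frac{1}{-223} - 94\right) + 1650\right)^{2} = \left(\left(- \frac{1}{223} - 94\right) + 1650\right)^{2} = \left(- \frac{20963}{223} + 1650\right)^{2} = \left(\frac{346987}{223}\right)^{2} = \frac{120399978169}{49729}$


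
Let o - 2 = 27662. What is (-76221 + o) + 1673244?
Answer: 1624687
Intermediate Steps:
o = 27664 (o = 2 + 27662 = 27664)
(-76221 + o) + 1673244 = (-76221 + 27664) + 1673244 = -48557 + 1673244 = 1624687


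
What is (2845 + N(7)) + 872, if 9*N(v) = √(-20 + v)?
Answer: 3717 + I*√13/9 ≈ 3717.0 + 0.40062*I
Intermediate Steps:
N(v) = √(-20 + v)/9
(2845 + N(7)) + 872 = (2845 + √(-20 + 7)/9) + 872 = (2845 + √(-13)/9) + 872 = (2845 + (I*√13)/9) + 872 = (2845 + I*√13/9) + 872 = 3717 + I*√13/9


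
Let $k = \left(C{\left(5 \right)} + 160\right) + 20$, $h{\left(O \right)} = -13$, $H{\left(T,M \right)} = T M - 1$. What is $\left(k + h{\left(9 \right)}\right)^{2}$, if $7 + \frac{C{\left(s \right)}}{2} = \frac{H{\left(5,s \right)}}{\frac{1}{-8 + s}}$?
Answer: $81$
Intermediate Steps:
$H{\left(T,M \right)} = -1 + M T$ ($H{\left(T,M \right)} = M T - 1 = -1 + M T$)
$C{\left(s \right)} = -14 + 2 \left(-1 + 5 s\right) \left(-8 + s\right)$ ($C{\left(s \right)} = -14 + 2 \frac{-1 + s 5}{\frac{1}{-8 + s}} = -14 + 2 \left(-1 + 5 s\right) \left(-8 + s\right)$)
$k = 22$ ($k = \left(\left(2 - 410 + 10 \cdot 5^{2}\right) + 160\right) + 20 = \left(\left(2 - 410 + 10 \cdot 25\right) + 160\right) + 20 = \left(\left(2 - 410 + 250\right) + 160\right) + 20 = \left(-158 + 160\right) + 20 = 2 + 20 = 22$)
$\left(k + h{\left(9 \right)}\right)^{2} = \left(22 - 13\right)^{2} = 9^{2} = 81$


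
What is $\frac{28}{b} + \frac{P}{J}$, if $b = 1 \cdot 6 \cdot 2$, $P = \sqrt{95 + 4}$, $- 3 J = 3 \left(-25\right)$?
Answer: $\frac{7}{3} + \frac{3 \sqrt{11}}{25} \approx 2.7313$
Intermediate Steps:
$J = 25$ ($J = - \frac{3 \left(-25\right)}{3} = \left(- \frac{1}{3}\right) \left(-75\right) = 25$)
$P = 3 \sqrt{11}$ ($P = \sqrt{99} = 3 \sqrt{11} \approx 9.9499$)
$b = 12$ ($b = 6 \cdot 2 = 12$)
$\frac{28}{b} + \frac{P}{J} = \frac{28}{12} + \frac{3 \sqrt{11}}{25} = 28 \cdot \frac{1}{12} + 3 \sqrt{11} \cdot \frac{1}{25} = \frac{7}{3} + \frac{3 \sqrt{11}}{25}$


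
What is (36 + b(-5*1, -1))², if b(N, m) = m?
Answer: 1225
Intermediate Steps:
(36 + b(-5*1, -1))² = (36 - 1)² = 35² = 1225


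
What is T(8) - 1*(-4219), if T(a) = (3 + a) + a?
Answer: 4238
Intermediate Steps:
T(a) = 3 + 2*a
T(8) - 1*(-4219) = (3 + 2*8) - 1*(-4219) = (3 + 16) + 4219 = 19 + 4219 = 4238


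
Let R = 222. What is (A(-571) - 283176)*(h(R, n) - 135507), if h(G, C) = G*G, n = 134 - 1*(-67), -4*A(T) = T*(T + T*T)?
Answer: -7963153877259/2 ≈ -3.9816e+12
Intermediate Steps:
A(T) = -T*(T + T²)/4 (A(T) = -T*(T + T*T)/4 = -T*(T + T²)/4)
n = 201 (n = 134 + 67 = 201)
h(G, C) = G²
(A(-571) - 283176)*(h(R, n) - 135507) = ((¼)*(-571)²*(-1 - 1*(-571)) - 283176)*(222² - 135507) = ((¼)*326041*(-1 + 571) - 283176)*(49284 - 135507) = ((¼)*326041*570 - 283176)*(-86223) = (92921685/2 - 283176)*(-86223) = (92355333/2)*(-86223) = -7963153877259/2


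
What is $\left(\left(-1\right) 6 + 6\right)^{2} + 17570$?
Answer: $17570$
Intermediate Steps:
$\left(\left(-1\right) 6 + 6\right)^{2} + 17570 = \left(-6 + 6\right)^{2} + 17570 = 0^{2} + 17570 = 0 + 17570 = 17570$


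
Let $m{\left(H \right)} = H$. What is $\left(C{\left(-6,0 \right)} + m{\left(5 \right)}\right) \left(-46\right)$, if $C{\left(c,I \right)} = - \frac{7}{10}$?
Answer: $- \frac{989}{5} \approx -197.8$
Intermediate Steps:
$C{\left(c,I \right)} = - \frac{7}{10}$ ($C{\left(c,I \right)} = \left(-7\right) \frac{1}{10} = - \frac{7}{10}$)
$\left(C{\left(-6,0 \right)} + m{\left(5 \right)}\right) \left(-46\right) = \left(- \frac{7}{10} + 5\right) \left(-46\right) = \frac{43}{10} \left(-46\right) = - \frac{989}{5}$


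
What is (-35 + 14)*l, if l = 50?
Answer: -1050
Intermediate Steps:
(-35 + 14)*l = (-35 + 14)*50 = -21*50 = -1050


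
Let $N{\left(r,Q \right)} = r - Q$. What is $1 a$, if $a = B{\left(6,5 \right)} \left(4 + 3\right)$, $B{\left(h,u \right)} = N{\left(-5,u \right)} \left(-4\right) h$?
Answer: $1680$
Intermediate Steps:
$B{\left(h,u \right)} = h \left(20 + 4 u\right)$ ($B{\left(h,u \right)} = \left(-5 - u\right) \left(-4\right) h = \left(20 + 4 u\right) h = h \left(20 + 4 u\right)$)
$a = 1680$ ($a = 4 \cdot 6 \left(5 + 5\right) \left(4 + 3\right) = 4 \cdot 6 \cdot 10 \cdot 7 = 240 \cdot 7 = 1680$)
$1 a = 1 \cdot 1680 = 1680$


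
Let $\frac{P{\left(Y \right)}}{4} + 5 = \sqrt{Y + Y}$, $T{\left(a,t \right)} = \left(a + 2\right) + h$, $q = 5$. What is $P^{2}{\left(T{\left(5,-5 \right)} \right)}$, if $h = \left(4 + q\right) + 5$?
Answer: $1072 - 160 \sqrt{42} \approx 35.081$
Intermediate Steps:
$h = 14$ ($h = \left(4 + 5\right) + 5 = 9 + 5 = 14$)
$T{\left(a,t \right)} = 16 + a$ ($T{\left(a,t \right)} = \left(a + 2\right) + 14 = \left(2 + a\right) + 14 = 16 + a$)
$P{\left(Y \right)} = -20 + 4 \sqrt{2} \sqrt{Y}$ ($P{\left(Y \right)} = -20 + 4 \sqrt{Y + Y} = -20 + 4 \sqrt{2 Y} = -20 + 4 \sqrt{2} \sqrt{Y}$)
$P^{2}{\left(T{\left(5,-5 \right)} \right)} = \left(-20 + 4 \sqrt{2} \sqrt{16 + 5}\right)^{2} = \left(-20 + 4 \sqrt{2} \sqrt{21}\right)^{2} = \left(-20 + 4 \sqrt{42}\right)^{2}$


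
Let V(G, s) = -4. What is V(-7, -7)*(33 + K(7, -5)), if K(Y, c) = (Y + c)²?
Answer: -148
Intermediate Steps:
V(-7, -7)*(33 + K(7, -5)) = -4*(33 + (7 - 5)²) = -4*(33 + 2²) = -4*(33 + 4) = -4*37 = -148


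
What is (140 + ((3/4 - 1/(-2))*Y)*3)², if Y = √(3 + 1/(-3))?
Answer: 39275/2 + 700*√6 ≈ 21352.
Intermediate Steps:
Y = 2*√6/3 (Y = √(3 - ⅓) = √(8/3) = 2*√6/3 ≈ 1.6330)
(140 + ((3/4 - 1/(-2))*Y)*3)² = (140 + ((3/4 - 1/(-2))*(2*√6/3))*3)² = (140 + ((3*(¼) - 1*(-½))*(2*√6/3))*3)² = (140 + ((¾ + ½)*(2*√6/3))*3)² = (140 + (5*(2*√6/3)/4)*3)² = (140 + (5*√6/6)*3)² = (140 + 5*√6/2)²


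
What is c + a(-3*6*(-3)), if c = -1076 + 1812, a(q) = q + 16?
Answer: 806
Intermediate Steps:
a(q) = 16 + q
c = 736
c + a(-3*6*(-3)) = 736 + (16 - 3*6*(-3)) = 736 + (16 - 18*(-3)) = 736 + (16 + 54) = 736 + 70 = 806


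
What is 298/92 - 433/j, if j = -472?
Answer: 45123/10856 ≈ 4.1565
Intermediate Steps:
298/92 - 433/j = 298/92 - 433/(-472) = 298*(1/92) - 433*(-1/472) = 149/46 + 433/472 = 45123/10856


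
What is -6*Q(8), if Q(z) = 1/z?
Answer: -3/4 ≈ -0.75000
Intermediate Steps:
-6*Q(8) = -6/8 = -6*1/8 = -3/4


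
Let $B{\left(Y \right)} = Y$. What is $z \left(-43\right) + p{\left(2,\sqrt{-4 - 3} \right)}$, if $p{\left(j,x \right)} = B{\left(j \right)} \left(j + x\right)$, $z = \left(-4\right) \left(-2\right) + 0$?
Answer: $-340 + 2 i \sqrt{7} \approx -340.0 + 5.2915 i$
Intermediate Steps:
$z = 8$ ($z = 8 + 0 = 8$)
$p{\left(j,x \right)} = j \left(j + x\right)$
$z \left(-43\right) + p{\left(2,\sqrt{-4 - 3} \right)} = 8 \left(-43\right) + 2 \left(2 + \sqrt{-4 - 3}\right) = -344 + 2 \left(2 + \sqrt{-7}\right) = -344 + 2 \left(2 + i \sqrt{7}\right) = -344 + \left(4 + 2 i \sqrt{7}\right) = -340 + 2 i \sqrt{7}$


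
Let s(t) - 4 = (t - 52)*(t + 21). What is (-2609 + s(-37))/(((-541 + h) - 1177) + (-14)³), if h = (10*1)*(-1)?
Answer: 1181/4472 ≈ 0.26409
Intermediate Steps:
h = -10 (h = 10*(-1) = -10)
s(t) = 4 + (-52 + t)*(21 + t) (s(t) = 4 + (t - 52)*(t + 21) = 4 + (-52 + t)*(21 + t))
(-2609 + s(-37))/(((-541 + h) - 1177) + (-14)³) = (-2609 + (-1088 + (-37)² - 31*(-37)))/(((-541 - 10) - 1177) + (-14)³) = (-2609 + (-1088 + 1369 + 1147))/((-551 - 1177) - 2744) = (-2609 + 1428)/(-1728 - 2744) = -1181/(-4472) = -1181*(-1/4472) = 1181/4472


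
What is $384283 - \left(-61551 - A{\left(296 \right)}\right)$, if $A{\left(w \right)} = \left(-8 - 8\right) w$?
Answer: $441098$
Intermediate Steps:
$A{\left(w \right)} = - 16 w$
$384283 - \left(-61551 - A{\left(296 \right)}\right) = 384283 + \left(\left(82672 - 4736\right) - 21121\right) = 384283 + \left(77936 - 21121\right) = 384283 + 56815 = 441098$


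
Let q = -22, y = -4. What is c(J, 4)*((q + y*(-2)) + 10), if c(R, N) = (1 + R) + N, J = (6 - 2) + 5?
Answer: -56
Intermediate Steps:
J = 9 (J = 4 + 5 = 9)
c(R, N) = 1 + N + R
c(J, 4)*((q + y*(-2)) + 10) = (1 + 4 + 9)*((-22 - 4*(-2)) + 10) = 14*((-22 + 8) + 10) = 14*(-14 + 10) = 14*(-4) = -56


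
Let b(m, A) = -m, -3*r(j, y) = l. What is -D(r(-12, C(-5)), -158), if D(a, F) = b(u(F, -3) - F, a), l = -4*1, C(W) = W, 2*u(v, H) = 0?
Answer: 158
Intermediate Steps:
u(v, H) = 0 (u(v, H) = (1/2)*0 = 0)
l = -4
r(j, y) = 4/3 (r(j, y) = -1/3*(-4) = 4/3)
D(a, F) = F (D(a, F) = -(0 - F) = -(-1)*F = F)
-D(r(-12, C(-5)), -158) = -1*(-158) = 158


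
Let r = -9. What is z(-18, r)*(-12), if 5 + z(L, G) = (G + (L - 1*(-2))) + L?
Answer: 576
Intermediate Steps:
z(L, G) = -3 + G + 2*L (z(L, G) = -5 + ((G + (L - 1*(-2))) + L) = -5 + ((G + (L + 2)) + L) = -5 + ((G + (2 + L)) + L) = -5 + ((2 + G + L) + L) = -5 + (2 + G + 2*L) = -3 + G + 2*L)
z(-18, r)*(-12) = (-3 - 9 + 2*(-18))*(-12) = (-3 - 9 - 36)*(-12) = -48*(-12) = 576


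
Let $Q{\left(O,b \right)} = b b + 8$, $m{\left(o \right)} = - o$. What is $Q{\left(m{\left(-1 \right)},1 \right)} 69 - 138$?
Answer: $483$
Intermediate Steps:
$Q{\left(O,b \right)} = 8 + b^{2}$ ($Q{\left(O,b \right)} = b^{2} + 8 = 8 + b^{2}$)
$Q{\left(m{\left(-1 \right)},1 \right)} 69 - 138 = \left(8 + 1^{2}\right) 69 - 138 = \left(8 + 1\right) 69 - 138 = 9 \cdot 69 - 138 = 621 - 138 = 483$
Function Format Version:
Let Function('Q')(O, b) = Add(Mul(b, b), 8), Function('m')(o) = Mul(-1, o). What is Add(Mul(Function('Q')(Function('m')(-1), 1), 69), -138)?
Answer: 483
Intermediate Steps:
Function('Q')(O, b) = Add(8, Pow(b, 2)) (Function('Q')(O, b) = Add(Pow(b, 2), 8) = Add(8, Pow(b, 2)))
Add(Mul(Function('Q')(Function('m')(-1), 1), 69), -138) = Add(Mul(Add(8, Pow(1, 2)), 69), -138) = Add(Mul(Add(8, 1), 69), -138) = Add(Mul(9, 69), -138) = Add(621, -138) = 483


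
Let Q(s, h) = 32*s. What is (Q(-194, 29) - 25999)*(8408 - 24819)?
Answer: 528549077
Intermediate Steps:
(Q(-194, 29) - 25999)*(8408 - 24819) = (32*(-194) - 25999)*(8408 - 24819) = (-6208 - 25999)*(-16411) = -32207*(-16411) = 528549077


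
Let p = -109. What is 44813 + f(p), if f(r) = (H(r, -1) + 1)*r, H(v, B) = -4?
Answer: 45140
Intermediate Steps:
f(r) = -3*r (f(r) = (-4 + 1)*r = -3*r)
44813 + f(p) = 44813 - 3*(-109) = 44813 + 327 = 45140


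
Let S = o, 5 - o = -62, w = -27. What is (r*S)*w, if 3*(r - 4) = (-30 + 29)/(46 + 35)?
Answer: -65057/9 ≈ -7228.6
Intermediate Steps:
o = 67 (o = 5 - 1*(-62) = 5 + 62 = 67)
S = 67
r = 971/243 (r = 4 + ((-30 + 29)/(46 + 35))/3 = 4 + (-1/81)/3 = 4 + (-1*1/81)/3 = 4 + (1/3)*(-1/81) = 4 - 1/243 = 971/243 ≈ 3.9959)
(r*S)*w = ((971/243)*67)*(-27) = (65057/243)*(-27) = -65057/9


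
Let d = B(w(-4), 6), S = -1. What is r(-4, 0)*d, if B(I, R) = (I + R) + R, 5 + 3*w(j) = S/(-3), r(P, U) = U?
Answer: 0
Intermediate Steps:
w(j) = -14/9 (w(j) = -5/3 + (-1/(-3))/3 = -5/3 + (-1*(-⅓))/3 = -5/3 + (⅓)*(⅓) = -5/3 + ⅑ = -14/9)
B(I, R) = I + 2*R
d = 94/9 (d = -14/9 + 2*6 = -14/9 + 12 = 94/9 ≈ 10.444)
r(-4, 0)*d = 0*(94/9) = 0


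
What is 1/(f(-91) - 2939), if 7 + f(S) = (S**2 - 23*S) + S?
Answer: 1/7337 ≈ 0.00013630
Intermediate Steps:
f(S) = -7 + S**2 - 22*S (f(S) = -7 + ((S**2 - 23*S) + S) = -7 + (S**2 - 22*S) = -7 + S**2 - 22*S)
1/(f(-91) - 2939) = 1/((-7 + (-91)**2 - 22*(-91)) - 2939) = 1/((-7 + 8281 + 2002) - 2939) = 1/(10276 - 2939) = 1/7337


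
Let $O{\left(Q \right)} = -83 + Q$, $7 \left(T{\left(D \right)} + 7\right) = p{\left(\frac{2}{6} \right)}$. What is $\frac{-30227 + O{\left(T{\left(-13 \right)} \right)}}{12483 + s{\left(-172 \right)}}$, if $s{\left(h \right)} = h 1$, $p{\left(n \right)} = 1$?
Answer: $- \frac{212218}{86177} \approx -2.4626$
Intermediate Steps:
$T{\left(D \right)} = - \frac{48}{7}$ ($T{\left(D \right)} = -7 + \frac{1}{7} \cdot 1 = -7 + \frac{1}{7} = - \frac{48}{7}$)
$s{\left(h \right)} = h$
$\frac{-30227 + O{\left(T{\left(-13 \right)} \right)}}{12483 + s{\left(-172 \right)}} = \frac{-30227 - \frac{629}{7}}{12483 - 172} = \frac{-30227 - \frac{629}{7}}{12311} = \left(- \frac{212218}{7}\right) \frac{1}{12311} = - \frac{212218}{86177}$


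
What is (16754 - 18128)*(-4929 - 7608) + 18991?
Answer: 17244829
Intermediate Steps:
(16754 - 18128)*(-4929 - 7608) + 18991 = -1374*(-12537) + 18991 = 17225838 + 18991 = 17244829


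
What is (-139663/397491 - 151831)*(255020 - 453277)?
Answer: 11965126305522788/397491 ≈ 3.0102e+10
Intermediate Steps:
(-139663/397491 - 151831)*(255020 - 453277) = (-139663*1/397491 - 151831)*(-198257) = (-139663/397491 - 151831)*(-198257) = -60351595684/397491*(-198257) = 11965126305522788/397491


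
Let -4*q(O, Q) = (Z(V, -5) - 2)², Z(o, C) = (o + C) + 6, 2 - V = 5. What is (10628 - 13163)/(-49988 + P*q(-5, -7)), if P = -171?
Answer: 2535/49304 ≈ 0.051416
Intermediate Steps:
V = -3 (V = 2 - 1*5 = 2 - 5 = -3)
Z(o, C) = 6 + C + o (Z(o, C) = (C + o) + 6 = 6 + C + o)
q(O, Q) = -4 (q(O, Q) = -((6 - 5 - 3) - 2)²/4 = -(-2 - 2)²/4 = -¼*(-4)² = -¼*16 = -4)
(10628 - 13163)/(-49988 + P*q(-5, -7)) = (10628 - 13163)/(-49988 - 171*(-4)) = -2535/(-49988 + 684) = -2535/(-49304) = -2535*(-1/49304) = 2535/49304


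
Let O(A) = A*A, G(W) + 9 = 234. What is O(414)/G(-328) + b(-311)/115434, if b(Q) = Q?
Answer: 2198317321/2885850 ≈ 761.76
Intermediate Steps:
G(W) = 225 (G(W) = -9 + 234 = 225)
O(A) = A²
O(414)/G(-328) + b(-311)/115434 = 414²/225 - 311/115434 = 171396*(1/225) - 311*1/115434 = 19044/25 - 311/115434 = 2198317321/2885850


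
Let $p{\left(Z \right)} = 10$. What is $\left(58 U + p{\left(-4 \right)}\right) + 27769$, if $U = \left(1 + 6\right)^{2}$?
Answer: $30621$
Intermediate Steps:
$U = 49$ ($U = 7^{2} = 49$)
$\left(58 U + p{\left(-4 \right)}\right) + 27769 = \left(58 \cdot 49 + 10\right) + 27769 = \left(2842 + 10\right) + 27769 = 2852 + 27769 = 30621$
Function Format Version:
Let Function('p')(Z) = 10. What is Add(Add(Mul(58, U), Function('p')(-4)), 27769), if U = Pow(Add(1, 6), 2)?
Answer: 30621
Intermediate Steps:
U = 49 (U = Pow(7, 2) = 49)
Add(Add(Mul(58, U), Function('p')(-4)), 27769) = Add(Add(Mul(58, 49), 10), 27769) = Add(Add(2842, 10), 27769) = Add(2852, 27769) = 30621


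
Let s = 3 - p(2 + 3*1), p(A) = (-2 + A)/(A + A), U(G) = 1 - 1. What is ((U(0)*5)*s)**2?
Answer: 0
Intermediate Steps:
U(G) = 0
p(A) = (-2 + A)/(2*A) (p(A) = (-2 + A)/((2*A)) = (-2 + A)*(1/(2*A)) = (-2 + A)/(2*A))
s = 27/10 (s = 3 - (-2 + (2 + 3*1))/(2*(2 + 3*1)) = 3 - (-2 + (2 + 3))/(2*(2 + 3)) = 3 - (-2 + 5)/(2*5) = 3 - 3/(2*5) = 3 - 1*3/10 = 3 - 3/10 = 27/10 ≈ 2.7000)
((U(0)*5)*s)**2 = ((0*5)*(27/10))**2 = (0*(27/10))**2 = 0**2 = 0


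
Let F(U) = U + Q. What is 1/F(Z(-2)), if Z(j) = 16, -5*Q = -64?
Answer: 5/144 ≈ 0.034722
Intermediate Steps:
Q = 64/5 (Q = -1/5*(-64) = 64/5 ≈ 12.800)
F(U) = 64/5 + U (F(U) = U + 64/5 = 64/5 + U)
1/F(Z(-2)) = 1/(64/5 + 16) = 1/(144/5) = 5/144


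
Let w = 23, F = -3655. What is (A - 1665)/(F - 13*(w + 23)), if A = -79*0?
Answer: 1665/4253 ≈ 0.39149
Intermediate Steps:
A = 0
(A - 1665)/(F - 13*(w + 23)) = (0 - 1665)/(-3655 - 13*(23 + 23)) = -1665/(-3655 - 13*46) = -1665/(-3655 - 598) = -1665/(-4253) = -1665*(-1/4253) = 1665/4253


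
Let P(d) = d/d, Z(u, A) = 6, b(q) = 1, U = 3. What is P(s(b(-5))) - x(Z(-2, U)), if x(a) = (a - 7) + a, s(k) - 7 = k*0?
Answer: -4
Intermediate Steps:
s(k) = 7 (s(k) = 7 + k*0 = 7 + 0 = 7)
P(d) = 1
x(a) = -7 + 2*a (x(a) = (-7 + a) + a = -7 + 2*a)
P(s(b(-5))) - x(Z(-2, U)) = 1 - (-7 + 2*6) = 1 - (-7 + 12) = 1 - 1*5 = 1 - 5 = -4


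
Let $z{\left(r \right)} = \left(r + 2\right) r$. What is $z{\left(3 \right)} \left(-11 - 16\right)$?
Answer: $-405$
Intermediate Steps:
$z{\left(r \right)} = r \left(2 + r\right)$ ($z{\left(r \right)} = \left(2 + r\right) r = r \left(2 + r\right)$)
$z{\left(3 \right)} \left(-11 - 16\right) = 3 \left(2 + 3\right) \left(-11 - 16\right) = 3 \cdot 5 \left(-27\right) = 15 \left(-27\right) = -405$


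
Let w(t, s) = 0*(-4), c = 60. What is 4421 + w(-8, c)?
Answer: 4421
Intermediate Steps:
w(t, s) = 0
4421 + w(-8, c) = 4421 + 0 = 4421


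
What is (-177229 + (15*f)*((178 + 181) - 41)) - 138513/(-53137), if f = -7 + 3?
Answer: -10431132820/53137 ≈ -1.9631e+5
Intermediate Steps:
f = -4
(-177229 + (15*f)*((178 + 181) - 41)) - 138513/(-53137) = (-177229 + (15*(-4))*((178 + 181) - 41)) - 138513/(-53137) = (-177229 - 60*(359 - 41)) - 138513*(-1/53137) = (-177229 - 60*318) + 138513/53137 = (-177229 - 19080) + 138513/53137 = -196309 + 138513/53137 = -10431132820/53137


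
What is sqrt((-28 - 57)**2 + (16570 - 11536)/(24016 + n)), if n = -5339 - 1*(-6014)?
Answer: sqrt(4404812894719)/24691 ≈ 85.001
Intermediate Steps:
n = 675 (n = -5339 + 6014 = 675)
sqrt((-28 - 57)**2 + (16570 - 11536)/(24016 + n)) = sqrt((-28 - 57)**2 + (16570 - 11536)/(24016 + 675)) = sqrt((-85)**2 + 5034/24691) = sqrt(7225 + 5034*(1/24691)) = sqrt(7225 + 5034/24691) = sqrt(178397509/24691) = sqrt(4404812894719)/24691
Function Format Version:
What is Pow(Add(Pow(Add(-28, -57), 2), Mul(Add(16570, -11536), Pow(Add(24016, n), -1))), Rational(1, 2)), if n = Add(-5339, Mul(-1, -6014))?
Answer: Mul(Rational(1, 24691), Pow(4404812894719, Rational(1, 2))) ≈ 85.001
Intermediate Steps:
n = 675 (n = Add(-5339, 6014) = 675)
Pow(Add(Pow(Add(-28, -57), 2), Mul(Add(16570, -11536), Pow(Add(24016, n), -1))), Rational(1, 2)) = Pow(Add(Pow(Add(-28, -57), 2), Mul(Add(16570, -11536), Pow(Add(24016, 675), -1))), Rational(1, 2)) = Pow(Add(Pow(-85, 2), Mul(5034, Pow(24691, -1))), Rational(1, 2)) = Pow(Add(7225, Mul(5034, Rational(1, 24691))), Rational(1, 2)) = Pow(Add(7225, Rational(5034, 24691)), Rational(1, 2)) = Pow(Rational(178397509, 24691), Rational(1, 2)) = Mul(Rational(1, 24691), Pow(4404812894719, Rational(1, 2)))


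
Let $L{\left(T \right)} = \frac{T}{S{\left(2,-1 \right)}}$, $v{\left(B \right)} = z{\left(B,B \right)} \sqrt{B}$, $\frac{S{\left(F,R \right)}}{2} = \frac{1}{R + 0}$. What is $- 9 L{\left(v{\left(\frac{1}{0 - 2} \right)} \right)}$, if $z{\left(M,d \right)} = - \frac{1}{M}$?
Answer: $\frac{9 i \sqrt{2}}{2} \approx 6.364 i$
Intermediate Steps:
$S{\left(F,R \right)} = \frac{2}{R}$ ($S{\left(F,R \right)} = \frac{2}{R + 0} = \frac{2}{R}$)
$v{\left(B \right)} = - \frac{1}{\sqrt{B}}$ ($v{\left(B \right)} = - \frac{1}{B} \sqrt{B} = - \frac{1}{\sqrt{B}}$)
$L{\left(T \right)} = - \frac{T}{2}$ ($L{\left(T \right)} = \frac{T}{2 \frac{1}{-1}} = \frac{T}{2 \left(-1\right)} = \frac{T}{-2} = T \left(- \frac{1}{2}\right) = - \frac{T}{2}$)
$- 9 L{\left(v{\left(\frac{1}{0 - 2} \right)} \right)} = - 9 \left(- \frac{\left(-1\right) \frac{1}{\sqrt{\frac{1}{0 - 2}}}}{2}\right) = - 9 \left(- \frac{\left(-1\right) \frac{1}{\sqrt{\frac{1}{-2}}}}{2}\right) = - 9 \left(- \frac{\left(-1\right) \frac{1}{\sqrt{- \frac{1}{2}}}}{2}\right) = - 9 \left(- \frac{\left(-1\right) \left(- i \sqrt{2}\right)}{2}\right) = - 9 \left(- \frac{i \sqrt{2}}{2}\right) = \frac{9 i \sqrt{2}}{2}$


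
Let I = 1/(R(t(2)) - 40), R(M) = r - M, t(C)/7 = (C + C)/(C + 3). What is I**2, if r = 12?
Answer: 25/28224 ≈ 0.00088577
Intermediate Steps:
t(C) = 14*C/(3 + C) (t(C) = 7*((C + C)/(C + 3)) = 7*((2*C)/(3 + C)) = 7*(2*C/(3 + C)) = 14*C/(3 + C))
R(M) = 12 - M
I = -5/168 (I = 1/((12 - 14*2/(3 + 2)) - 40) = 1/((12 - 14*2/5) - 40) = 1/((12 - 1*28/5) - 40) = 1/((12 - 28/5) - 40) = 1/(32/5 - 40) = 1/(-168/5) = -5/168 ≈ -0.029762)
I**2 = (-5/168)**2 = 25/28224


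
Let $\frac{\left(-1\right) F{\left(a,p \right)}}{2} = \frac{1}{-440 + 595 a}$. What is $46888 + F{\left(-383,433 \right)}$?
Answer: $\frac{10705702602}{228325} \approx 46888.0$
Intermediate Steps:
$F{\left(a,p \right)} = - \frac{2}{-440 + 595 a}$
$46888 + F{\left(-383,433 \right)} = 46888 - \frac{2}{-440 + 595 \left(-383\right)} = 46888 - \frac{2}{-440 - 227885} = 46888 - \frac{2}{-228325} = 46888 - - \frac{2}{228325} = 46888 + \frac{2}{228325} = \frac{10705702602}{228325}$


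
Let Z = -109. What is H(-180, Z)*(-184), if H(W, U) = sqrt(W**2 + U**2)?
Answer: -184*sqrt(44281) ≈ -38719.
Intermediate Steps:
H(W, U) = sqrt(U**2 + W**2)
H(-180, Z)*(-184) = sqrt((-109)**2 + (-180)**2)*(-184) = sqrt(11881 + 32400)*(-184) = sqrt(44281)*(-184) = -184*sqrt(44281)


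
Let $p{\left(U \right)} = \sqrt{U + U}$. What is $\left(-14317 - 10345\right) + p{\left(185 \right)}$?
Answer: $-24662 + \sqrt{370} \approx -24643.0$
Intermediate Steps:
$p{\left(U \right)} = \sqrt{2} \sqrt{U}$ ($p{\left(U \right)} = \sqrt{2 U} = \sqrt{2} \sqrt{U}$)
$\left(-14317 - 10345\right) + p{\left(185 \right)} = \left(-14317 - 10345\right) + \sqrt{2} \sqrt{185} = -24662 + \sqrt{370}$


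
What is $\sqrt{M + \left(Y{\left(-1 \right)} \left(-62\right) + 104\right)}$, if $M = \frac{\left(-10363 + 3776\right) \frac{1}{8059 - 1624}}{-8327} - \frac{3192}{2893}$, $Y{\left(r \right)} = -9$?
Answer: $\frac{\sqrt{120528979194993960565}}{427050195} \approx 25.708$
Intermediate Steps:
$M = - \frac{15547441259}{14092656435}$ ($M = - \frac{6587}{8059 + \left(-5870 + 4246\right)} \left(- \frac{1}{8327}\right) - \frac{3192}{2893} = - \frac{6587}{8059 - 1624} \left(- \frac{1}{8327}\right) - \frac{3192}{2893} = - \frac{6587}{6435} \left(- \frac{1}{8327}\right) - \frac{3192}{2893} = \left(-6587\right) \frac{1}{6435} \left(- \frac{1}{8327}\right) - \frac{3192}{2893} = \left(- \frac{6587}{6435}\right) \left(- \frac{1}{8327}\right) - \frac{3192}{2893} = \frac{6587}{53584245} - \frac{3192}{2893} = - \frac{15547441259}{14092656435} \approx -1.1032$)
$\sqrt{M + \left(Y{\left(-1 \right)} \left(-62\right) + 104\right)} = \sqrt{- \frac{15547441259}{14092656435} + \left(\left(-9\right) \left(-62\right) + 104\right)} = \sqrt{- \frac{15547441259}{14092656435} + \left(558 + 104\right)} = \sqrt{- \frac{15547441259}{14092656435} + 662} = \sqrt{\frac{9313791118711}{14092656435}} = \frac{\sqrt{120528979194993960565}}{427050195}$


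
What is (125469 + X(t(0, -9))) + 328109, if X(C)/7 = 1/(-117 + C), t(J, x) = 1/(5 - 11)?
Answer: 318865292/703 ≈ 4.5358e+5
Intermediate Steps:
t(J, x) = -⅙ (t(J, x) = 1/(-6) = -⅙)
X(C) = 7/(-117 + C)
(125469 + X(t(0, -9))) + 328109 = (125469 + 7/(-117 - ⅙)) + 328109 = (125469 + 7/(-703/6)) + 328109 = (125469 + 7*(-6/703)) + 328109 = (125469 - 42/703) + 328109 = 88204665/703 + 328109 = 318865292/703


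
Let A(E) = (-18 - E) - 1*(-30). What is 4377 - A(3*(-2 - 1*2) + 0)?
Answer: 4353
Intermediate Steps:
A(E) = 12 - E (A(E) = (-18 - E) + 30 = 12 - E)
4377 - A(3*(-2 - 1*2) + 0) = 4377 - (12 - (3*(-2 - 1*2) + 0)) = 4377 - (12 - (3*(-2 - 2) + 0)) = 4377 - (12 - (3*(-4) + 0)) = 4377 - (12 - (-12 + 0)) = 4377 - (12 - 1*(-12)) = 4377 - (12 + 12) = 4377 - 1*24 = 4377 - 24 = 4353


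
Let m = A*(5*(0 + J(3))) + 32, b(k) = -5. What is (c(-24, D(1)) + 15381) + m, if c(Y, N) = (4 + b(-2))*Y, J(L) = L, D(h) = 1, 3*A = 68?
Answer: 15777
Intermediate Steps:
A = 68/3 (A = (⅓)*68 = 68/3 ≈ 22.667)
c(Y, N) = -Y (c(Y, N) = (4 - 5)*Y = -Y)
m = 372 (m = 68*(5*(0 + 3))/3 + 32 = 68*(5*3)/3 + 32 = (68/3)*15 + 32 = 340 + 32 = 372)
(c(-24, D(1)) + 15381) + m = (-1*(-24) + 15381) + 372 = (24 + 15381) + 372 = 15405 + 372 = 15777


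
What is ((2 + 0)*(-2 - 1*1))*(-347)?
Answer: 2082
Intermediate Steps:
((2 + 0)*(-2 - 1*1))*(-347) = (2*(-2 - 1))*(-347) = (2*(-3))*(-347) = -6*(-347) = 2082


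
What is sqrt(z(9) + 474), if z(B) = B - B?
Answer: sqrt(474) ≈ 21.772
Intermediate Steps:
z(B) = 0
sqrt(z(9) + 474) = sqrt(0 + 474) = sqrt(474)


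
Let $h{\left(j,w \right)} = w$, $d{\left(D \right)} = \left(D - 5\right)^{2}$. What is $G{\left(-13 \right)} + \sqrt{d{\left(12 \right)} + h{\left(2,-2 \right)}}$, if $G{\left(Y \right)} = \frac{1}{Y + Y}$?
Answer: $- \frac{1}{26} + \sqrt{47} \approx 6.8172$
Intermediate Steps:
$G{\left(Y \right)} = \frac{1}{2 Y}$
$d{\left(D \right)} = \left(-5 + D\right)^{2}$
$G{\left(-13 \right)} + \sqrt{d{\left(12 \right)} + h{\left(2,-2 \right)}} = \frac{1}{2 \left(-13\right)} + \sqrt{\left(-5 + 12\right)^{2} - 2} = \frac{1}{2} \left(- \frac{1}{13}\right) + \sqrt{7^{2} - 2} = - \frac{1}{26} + \sqrt{49 - 2} = - \frac{1}{26} + \sqrt{47}$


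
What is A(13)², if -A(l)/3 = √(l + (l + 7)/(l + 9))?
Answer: 1377/11 ≈ 125.18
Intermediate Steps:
A(l) = -3*√(l + (7 + l)/(9 + l)) (A(l) = -3*√(l + (l + 7)/(l + 9)) = -3*√(l + (7 + l)/(9 + l)))
A(13)² = (-3*√(7 + 13 + 13*(9 + 13))/√(9 + 13))² = (-3*√22*√(7 + 13 + 13*22)/22)² = (-3*√22*√(7 + 13 + 286)/22)² = (-3*3*√187/11)² = (-9*√187/11)² = 1377/11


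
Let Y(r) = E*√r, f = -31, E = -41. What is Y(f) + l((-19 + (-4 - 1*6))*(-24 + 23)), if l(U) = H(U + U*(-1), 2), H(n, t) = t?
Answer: 2 - 41*I*√31 ≈ 2.0 - 228.28*I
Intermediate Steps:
Y(r) = -41*√r
l(U) = 2
Y(f) + l((-19 + (-4 - 1*6))*(-24 + 23)) = -41*I*√31 + 2 = 2 - 41*I*√31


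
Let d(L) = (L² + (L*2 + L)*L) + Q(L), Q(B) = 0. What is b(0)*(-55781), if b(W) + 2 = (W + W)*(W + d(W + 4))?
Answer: 111562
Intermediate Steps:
d(L) = 4*L² (d(L) = (L² + (L*2 + L)*L) + 0 = (L² + (2*L + L)*L) + 0 = (L² + (3*L)*L) + 0 = (L² + 3*L²) + 0 = 4*L² + 0 = 4*L²)
b(W) = -2 + 2*W*(W + 4*(4 + W)²) (b(W) = -2 + (W + W)*(W + 4*(W + 4)²) = -2 + (2*W)*(W + 4*(4 + W)²) = -2 + 2*W*(W + 4*(4 + W)²))
b(0)*(-55781) = (-2 + 2*0² + 8*0*(4 + 0)²)*(-55781) = (-2 + 2*0 + 8*0*4²)*(-55781) = (-2 + 0 + 8*0*16)*(-55781) = (-2 + 0 + 0)*(-55781) = -2*(-55781) = 111562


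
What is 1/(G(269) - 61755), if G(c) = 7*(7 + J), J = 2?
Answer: -1/61692 ≈ -1.6210e-5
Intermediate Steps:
G(c) = 63 (G(c) = 7*(7 + 2) = 7*9 = 63)
1/(G(269) - 61755) = 1/(63 - 61755) = 1/(-61692) = -1/61692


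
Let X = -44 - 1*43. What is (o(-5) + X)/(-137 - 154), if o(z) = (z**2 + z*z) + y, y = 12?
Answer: 25/291 ≈ 0.085911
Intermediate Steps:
X = -87 (X = -44 - 43 = -87)
o(z) = 12 + 2*z**2 (o(z) = (z**2 + z*z) + 12 = (z**2 + z**2) + 12 = 2*z**2 + 12 = 12 + 2*z**2)
(o(-5) + X)/(-137 - 154) = ((12 + 2*(-5)**2) - 87)/(-137 - 154) = ((12 + 2*25) - 87)/(-291) = ((12 + 50) - 87)*(-1/291) = (62 - 87)*(-1/291) = -25*(-1/291) = 25/291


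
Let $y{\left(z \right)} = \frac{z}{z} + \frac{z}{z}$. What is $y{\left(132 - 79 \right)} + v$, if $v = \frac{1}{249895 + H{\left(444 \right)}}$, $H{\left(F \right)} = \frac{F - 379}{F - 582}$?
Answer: $\frac{68971028}{34485445} \approx 2.0$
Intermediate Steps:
$H{\left(F \right)} = \frac{-379 + F}{-582 + F}$
$y{\left(z \right)} = 2$ ($y{\left(z \right)} = 1 + 1 = 2$)
$v = \frac{138}{34485445}$ ($v = \frac{1}{249895 + \frac{-379 + 444}{-582 + 444}} = \frac{1}{249895 + \frac{1}{-138} \cdot 65} = \frac{1}{249895 - \frac{65}{138}} = \frac{1}{\frac{34485445}{138}} = \frac{138}{34485445} \approx 4.0017 \cdot 10^{-6}$)
$y{\left(132 - 79 \right)} + v = 2 + \frac{138}{34485445} = \frac{68971028}{34485445}$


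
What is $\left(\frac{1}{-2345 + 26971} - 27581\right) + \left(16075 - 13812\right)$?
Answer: $- \frac{623481067}{24626} \approx -25318.0$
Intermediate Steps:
$\left(\frac{1}{-2345 + 26971} - 27581\right) + \left(16075 - 13812\right) = \left(\frac{1}{24626} - 27581\right) + \left(16075 - 13812\right) = \left(\frac{1}{24626} - 27581\right) + 2263 = - \frac{679209705}{24626} + 2263 = - \frac{623481067}{24626}$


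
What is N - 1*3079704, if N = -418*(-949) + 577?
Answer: -2682445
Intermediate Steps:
N = 397259 (N = 396682 + 577 = 397259)
N - 1*3079704 = 397259 - 1*3079704 = 397259 - 3079704 = -2682445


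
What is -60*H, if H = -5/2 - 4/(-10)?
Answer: 126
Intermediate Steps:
H = -21/10 (H = -5*½ - 4*(-⅒) = -5/2 + ⅖ = -21/10 ≈ -2.1000)
-60*H = -60*(-21/10) = 126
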